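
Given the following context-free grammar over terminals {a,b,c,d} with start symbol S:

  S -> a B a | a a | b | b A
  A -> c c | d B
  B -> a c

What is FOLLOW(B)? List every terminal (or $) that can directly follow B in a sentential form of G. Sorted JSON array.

FIRST sets, iterate to fixpoint:
pass 1:
  A via A→c c: +{c}
  A via A→d B: +{d}
  B via B→a c: +{a}
  S via S→a B a: +{a}
  S via S→b: +{b}
  FIRST[S]={a,b}  FIRST[A]={c,d}  FIRST[B]={a}
pass 2: (stable)
  FIRST[S]={a,b}  FIRST[A]={c,d}  FIRST[B]={a}

Compute FOLLOW by fixpoint:
initialize: $ ∈ FOLLOW(S)
pass 1:
  S→a B a: FOLLOW(B) ⊇ FIRST(a) = {a}; new: +{a}
  S→b A: FOLLOW(A) ⊇ FOLLOW(S) ⊇ {$}; new: +{$}
  FOLLOW(S)={$}  FOLLOW(A)={$}  FOLLOW(B)={a}
pass 2:
  A→d B: FOLLOW(B) ⊇ FOLLOW(A) ⊇ {$}; new: +{$}
  FOLLOW(S)={$}  FOLLOW(A)={$}  FOLLOW(B)={$,a}
pass 3: — fixpoint
  FOLLOW(S)={$}  FOLLOW(A)={$}  FOLLOW(B)={$,a}

FOLLOW(B) = ["$", "a"]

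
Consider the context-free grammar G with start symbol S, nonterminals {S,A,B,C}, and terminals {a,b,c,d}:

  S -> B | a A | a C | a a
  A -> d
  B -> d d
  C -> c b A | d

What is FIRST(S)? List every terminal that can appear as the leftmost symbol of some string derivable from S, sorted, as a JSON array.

Compute FIRST by fixpoint:
pass 1:
  A via A→d: +{d}
  B via B→d d: +{d}
  C via C→c b A: +{c}
  C via C→d: +{d}
  S via S→B: +{d}
  S via S→a A: +{a}
  FIRST(S)={a,d}  FIRST(A)={d}  FIRST(B)={d}  FIRST(C)={c,d}
pass 2: done
  FIRST(S)={a,d}  FIRST(A)={d}  FIRST(B)={d}  FIRST(C)={c,d}

FIRST(S) = ["a", "d"]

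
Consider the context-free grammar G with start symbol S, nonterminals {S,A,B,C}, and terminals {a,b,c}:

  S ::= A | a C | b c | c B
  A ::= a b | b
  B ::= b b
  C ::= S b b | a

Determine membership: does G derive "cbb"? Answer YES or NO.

CNF form of G:
  S -> T0 C | T0 T1 | T1 T2 | T2 B | b
  A -> T0 T1 | b
  B -> T1 T1
  C -> S X3 | a
  T0 -> a
  T1 -> b
  T2 -> c
  X3 -> T1 T1

CYK table (by increasing span):
  cell(0,0) c: {T2}  orig:{}
  cell(1,1) b: {A,S,T1}  orig:{A,S}
  cell(2,2) b: {A,S,T1}  orig:{A,S}
  cell(0,1) cb: ∅
  cell(1,2) bb: {B,X3}  orig:{B}
  cell(0,2) cbb: {S}

S ∈ T[0,2] ⇒ YES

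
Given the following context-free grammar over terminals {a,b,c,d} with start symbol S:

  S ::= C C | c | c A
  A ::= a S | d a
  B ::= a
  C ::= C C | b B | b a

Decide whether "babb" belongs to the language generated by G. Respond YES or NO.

Convert to CNF:
  S -> C C | T3 A | c
  A -> T0 S | T1 T0
  B -> a
  C -> C C | T2 B | T2 T0
  T0 -> a
  T1 -> d
  T2 -> b
  T3 -> c

CYK table (by increasing span):
  [0..0]={T2}  "b"  orig:{}
  [1..1]={B,T0}  "a"  orig:{B}
  [2..2]={T2}  "b"  orig:{}
  [3..3]={T2}  "b"  orig:{}
  [0..1]={C}  "ba"
  [1..2]=∅  "ab"
  [2..3]=∅  "bb"
  [0..2]=∅  "bab"
  [1..3]=∅  "abb"
  [0..3]=∅  "babb"

S ∉ T[0,3] ⇒ NO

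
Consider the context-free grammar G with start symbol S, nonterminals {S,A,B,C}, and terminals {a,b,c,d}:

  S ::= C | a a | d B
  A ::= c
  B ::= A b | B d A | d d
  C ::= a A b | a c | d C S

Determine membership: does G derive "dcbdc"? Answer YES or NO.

Convert to CNF:
  S -> T1 B | T1 X8 | T2 T2 | T2 T3 | T2 X7
  A -> c
  B -> A T0 | B X4 | T1 T1
  C -> T1 X6 | T2 T3 | T2 X5
  T0 -> b
  T1 -> d
  T2 -> a
  T3 -> c
  X4 -> T1 A
  X5 -> A T0
  X6 -> C S
  X7 -> A T0
  X8 -> C S

CYK fill:
  T[0,0] 'd' = {T1}  orig:{}
  T[1,1] 'c' = {A,T3}  orig:{A}
  T[2,2] 'b' = {T0}  orig:{}
  T[3,3] 'd' = {T1}  orig:{}
  T[4,4] 'c' = {A,T3}  orig:{A}
  T[0,1] 'dc' = {X4}  orig:{}
  T[1,2] 'cb' = {B,X5,X7}  orig:{B}
  T[2,3] 'bd' = ∅
  T[3,4] 'dc' = {X4}  orig:{}
  T[0,2] 'dcb' = {S}
  T[1,3] 'cbd' = ∅
  T[2,4] 'bdc' = ∅
  T[0,3] 'dcbd' = ∅
  T[1,4] 'cbdc' = {B}
  T[0,4] 'dcbdc' = {S}

S ∈ T[0,4] ⇒ YES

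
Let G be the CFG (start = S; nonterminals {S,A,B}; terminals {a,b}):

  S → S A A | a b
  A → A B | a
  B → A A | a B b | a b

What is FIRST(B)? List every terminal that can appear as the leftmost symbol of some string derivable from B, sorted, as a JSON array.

FIRST sets, iterate to fixpoint:
iter 1:
  A via A→a: +{a}
  B via B→A A: +{a}
  S via S→a b: +{a}
  FIRST[S]={a}  FIRST[A]={a}  FIRST[B]={a}
iter 2: (no change)
  FIRST[S]={a}  FIRST[A]={a}  FIRST[B]={a}

FIRST(B) = ["a"]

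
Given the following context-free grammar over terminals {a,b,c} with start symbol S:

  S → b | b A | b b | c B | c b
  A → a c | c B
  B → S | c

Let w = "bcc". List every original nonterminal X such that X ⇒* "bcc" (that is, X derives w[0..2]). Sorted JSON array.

CNF form of G:
  S -> T1 B | T1 T2 | T2 A | T2 T2 | b
  A -> T0 T1 | T1 B
  B -> T1 B | T1 T2 | T2 A | T2 T2 | b | c
  T0 -> a
  T1 -> c
  T2 -> b

CYK table (by increasing span) (cells [i..j] with 0 ≤ i ≤ j ≤ 2 only):
  cell(0,0) b: {B,S,T2}  orig:{B,S}
  cell(1,1) c: {B,T1}  orig:{B}
  cell(2,2) c: {B,T1}  orig:{B}
  cell(0,1) bc: ∅
  cell(1,2) cc: {A,B,S}
  cell(0,2) bcc: {B,S}

Original NTs in T[0,2] deriving "bcc": ["B", "S"]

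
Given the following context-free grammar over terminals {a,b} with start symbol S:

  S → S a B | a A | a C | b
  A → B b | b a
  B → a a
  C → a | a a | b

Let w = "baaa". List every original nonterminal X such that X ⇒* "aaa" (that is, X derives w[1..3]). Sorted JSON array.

Convert to CNF:
  S -> S X2 | T1 A | T1 C | b
  A -> B T0 | T0 T1
  B -> T1 T1
  C -> T1 T1 | a | b
  T0 -> b
  T1 -> a
  X2 -> T1 B

CYK fill (cells [i..j] with 1 ≤ i ≤ j ≤ 3 only):
  cell(1,1) a: {C,T1}  orig:{C}
  cell(2,2) a: {C,T1}  orig:{C}
  cell(3,3) a: {C,T1}  orig:{C}
  cell(1,2) aa: {B,C,S}
  cell(2,3) aa: {B,C,S}
  cell(1,3) aaa: {S,X2}  orig:{S}

Original NTs in T[1,3] deriving "aaa": ["S"]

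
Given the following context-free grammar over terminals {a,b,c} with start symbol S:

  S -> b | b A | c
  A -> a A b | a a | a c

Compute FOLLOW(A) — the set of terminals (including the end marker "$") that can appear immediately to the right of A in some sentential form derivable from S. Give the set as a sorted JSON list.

Compute FIRST by fixpoint:
pass 1:
  A via A→a A b: +{a}
  S via S→b: +{b}
  S via S→c: +{c}
  FIRST(S)={b,c}  FIRST(A)={a}
pass 2: (no change)
  FIRST(S)={b,c}  FIRST(A)={a}

FOLLOW sets:
FOLLOW(S) := {$}
round 1:
  A→a A b: FOLLOW(A) ⊇ FIRST(b) = {b}; new: +{b}
  S→b A: FOLLOW(A) ⊇ FOLLOW(S) ⊇ {$}; new: +{$}
  FOLLOW[S]={$}  FOLLOW[A]={$,b}
round 2: — fixpoint
  FOLLOW[S]={$}  FOLLOW[A]={$,b}

FOLLOW(A) = ["$", "b"]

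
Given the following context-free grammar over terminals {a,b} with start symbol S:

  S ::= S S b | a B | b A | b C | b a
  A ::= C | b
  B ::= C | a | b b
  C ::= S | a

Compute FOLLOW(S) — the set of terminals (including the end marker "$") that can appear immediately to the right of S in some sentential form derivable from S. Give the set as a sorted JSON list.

FIRST sets, iterate to fixpoint:
round 1:
  A via A→b: +{b}
  B via B→a: +{a}
  B via B→b b: +{b}
  C via C→a: +{a}
  S via S→a B: +{a}
  S via S→b A: +{b}
  FIRST(S)={a,b}  FIRST(A)={b}  FIRST(B)={a,b}  FIRST(C)={a}
round 2:
  A via A→C: +{a}
  C via C→S: +{b}
  FIRST(S)={a,b}  FIRST(A)={a,b}  FIRST(B)={a,b}  FIRST(C)={a,b}
round 3: (no change)
  FIRST(S)={a,b}  FIRST(A)={a,b}  FIRST(B)={a,b}  FIRST(C)={a,b}

Compute FOLLOW by fixpoint:
seed FOLLOW(S) with $
round 1:
  S→S S b: FOLLOW(S) ⊇ FIRST(S) = {a,b}; new: +{a,b}
  S→a B: FOLLOW(B) ⊇ FOLLOW(S) ⊇ {$,a,b}; new: +{$,a,b}
  S→b A: FOLLOW(A) ⊇ FOLLOW(S) ⊇ {$,a,b}; new: +{$,a,b}
  S→b C: FOLLOW(C) ⊇ FOLLOW(S) ⊇ {$,a,b}; new: +{$,a,b}
  FOLLOW[S]={$,a,b}  FOLLOW[A]={$,a,b}  FOLLOW[B]={$,a,b}  FOLLOW[C]={$,a,b}
round 2: (no change)
  FOLLOW[S]={$,a,b}  FOLLOW[A]={$,a,b}  FOLLOW[B]={$,a,b}  FOLLOW[C]={$,a,b}

FOLLOW(S) = ["$", "a", "b"]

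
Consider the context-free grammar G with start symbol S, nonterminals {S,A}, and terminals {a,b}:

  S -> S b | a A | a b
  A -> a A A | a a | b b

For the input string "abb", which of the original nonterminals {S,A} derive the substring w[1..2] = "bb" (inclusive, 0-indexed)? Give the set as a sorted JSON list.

CNF form of G:
  S -> S T1 | T0 A | T0 T1
  A -> T0 T0 | T0 X2 | T1 T1
  T0 -> a
  T1 -> b
  X2 -> A A

CYK table (by increasing span) — only the sub-triangle for w[1..2]:
  cell(1,1) b: {T1}  orig:{}
  cell(2,2) b: {T1}  orig:{}
  cell(1,2) bb: {A}

Original NTs in T[1,2] deriving "bb": ["A"]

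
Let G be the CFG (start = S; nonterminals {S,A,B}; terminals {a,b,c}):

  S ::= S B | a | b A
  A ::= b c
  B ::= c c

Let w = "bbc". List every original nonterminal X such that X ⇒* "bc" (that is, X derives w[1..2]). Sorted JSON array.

CNF form of G:
  S -> S B | T0 A | a
  A -> T0 T1
  B -> T1 T1
  T0 -> b
  T1 -> c

Fill CYK table bottom-up, restricted to cells inside w[1..2]:
  cell(1,1) b: {T0}  orig:{}
  cell(2,2) c: {T1}  orig:{}
  cell(1,2) bc: {A}

Original NTs in T[1,2] deriving "bc": ["A"]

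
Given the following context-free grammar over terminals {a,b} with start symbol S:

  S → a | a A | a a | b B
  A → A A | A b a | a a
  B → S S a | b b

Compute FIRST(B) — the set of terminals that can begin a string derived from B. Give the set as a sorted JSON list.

FIRST iteration:
[1]
  A via A→a a: +{a}
  B via B→b b: +{b}
  S via S→a: +{a}
  S via S→b B: +{b}
  FIRST[S]={a,b}  FIRST[A]={a}  FIRST[B]={b}
[2]
  B via B→S S a: +{a}
  FIRST[S]={a,b}  FIRST[A]={a}  FIRST[B]={a,b}
[3] done
  FIRST[S]={a,b}  FIRST[A]={a}  FIRST[B]={a,b}

FIRST(B) = ["a", "b"]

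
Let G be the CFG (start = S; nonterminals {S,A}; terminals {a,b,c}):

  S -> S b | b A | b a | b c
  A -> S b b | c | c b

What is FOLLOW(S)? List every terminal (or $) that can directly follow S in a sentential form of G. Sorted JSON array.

FIRST sets, iterate to fixpoint:
round 1:
  A via A→c: +{c}
  S via S→b A: +{b}
  FIRST(S)={b}  FIRST(A)={c}
round 2:
  A via A→S b b: +{b}
  FIRST(S)={b}  FIRST(A)={b,c}
round 3: (no change)
  FIRST(S)={b}  FIRST(A)={b,c}

FOLLOW sets:
seed FOLLOW(S) with $
iter 1:
  A→S b b: FOLLOW(S) ⊇ FIRST(b) = {b}; new: +{b}
  S→b A: FOLLOW(A) ⊇ FOLLOW(S) ⊇ {$,b}; new: +{$,b}
  FOLLOW[S]={$,b}  FOLLOW[A]={$,b}
iter 2: done
  FOLLOW[S]={$,b}  FOLLOW[A]={$,b}

FOLLOW(S) = ["$", "b"]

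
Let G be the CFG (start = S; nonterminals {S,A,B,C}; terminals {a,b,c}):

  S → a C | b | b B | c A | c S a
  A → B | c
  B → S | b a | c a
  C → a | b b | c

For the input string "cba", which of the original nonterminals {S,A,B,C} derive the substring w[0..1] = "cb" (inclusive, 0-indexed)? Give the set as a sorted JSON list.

Convert to CNF:
  S -> T0 C | T1 B | T2 A | T2 X5 | b
  A -> T0 C | T1 B | T1 T0 | T2 A | T2 T0 | T2 X3 | b | c
  B -> T0 C | T1 B | T1 T0 | T2 A | T2 T0 | T2 X4 | b
  C -> T1 T1 | a | c
  T0 -> a
  T1 -> b
  T2 -> c
  X3 -> S T0
  X4 -> S T0
  X5 -> S T0

CYK table (by increasing span), restricted to cells inside w[0..1]:
  T[0,0] 'c' = {A,C,T2}  orig:{A,C}
  T[1,1] 'b' = {A,B,S,T1}  orig:{A,B,S}
  T[0,1] 'cb' = {A,B,S}

Original NTs in T[0,1] deriving "cb": ["A", "B", "S"]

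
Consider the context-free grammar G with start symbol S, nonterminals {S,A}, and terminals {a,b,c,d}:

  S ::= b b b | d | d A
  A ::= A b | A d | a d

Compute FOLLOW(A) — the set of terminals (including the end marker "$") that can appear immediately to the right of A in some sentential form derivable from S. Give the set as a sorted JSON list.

FIRST iteration:
pass 1:
  A via A→a d: +{a}
  S via S→b b b: +{b}
  S via S→d: +{d}
  FIRST(S)={b,d}  FIRST(A)={a}
pass 2: (no change)
  FIRST(S)={b,d}  FIRST(A)={a}

FOLLOW sets:
FOLLOW(S) := {$}
round 1:
  A→A b: FOLLOW(A) ⊇ FIRST(b) = {b}; new: +{b}
  A→A d: FOLLOW(A) ⊇ FIRST(d) = {d}; new: +{d}
  S→d A: FOLLOW(A) ⊇ FOLLOW(S) ⊇ {$}; new: +{$}
  FOLLOW[S]={$}  FOLLOW[A]={$,b,d}
round 2: — fixpoint
  FOLLOW[S]={$}  FOLLOW[A]={$,b,d}

FOLLOW(A) = ["$", "b", "d"]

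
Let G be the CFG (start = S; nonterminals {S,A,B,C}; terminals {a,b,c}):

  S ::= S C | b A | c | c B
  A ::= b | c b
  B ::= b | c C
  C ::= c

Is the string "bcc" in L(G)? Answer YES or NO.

Convert to CNF:
  S -> S C | T0 B | T1 A | c
  A -> T0 T1 | b
  B -> T0 C | b
  C -> c
  T0 -> c
  T1 -> b

CYK table (by increasing span):
  [0..0]={A,B,T1}  "b"  orig:{A,B}
  [1..1]={C,S,T0}  "c"  orig:{C,S}
  [2..2]={C,S,T0}  "c"  orig:{C,S}
  [0..1]=∅  "bc"
  [1..2]={B,S}  "cc"
  [0..2]=∅  "bcc"

S ∉ T[0,2] ⇒ NO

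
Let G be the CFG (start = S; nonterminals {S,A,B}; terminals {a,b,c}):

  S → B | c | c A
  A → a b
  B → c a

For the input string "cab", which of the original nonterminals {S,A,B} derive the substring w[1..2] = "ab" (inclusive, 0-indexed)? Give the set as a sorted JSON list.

Convert to CNF:
  S -> T2 A | T2 T0 | c
  A -> T0 T1
  B -> T2 T0
  T0 -> a
  T1 -> b
  T2 -> c

CYK fill, restricted to cells inside w[1..2]:
  [1..1]={T0}  "a"  orig:{}
  [2..2]={T1}  "b"  orig:{}
  [1..2]={A}  "ab"

Original NTs in T[1,2] deriving "ab": ["A"]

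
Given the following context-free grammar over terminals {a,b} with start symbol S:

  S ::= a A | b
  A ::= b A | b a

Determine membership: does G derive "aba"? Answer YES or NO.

Convert to CNF:
  S -> T1 A | b
  A -> T0 A | T0 T1
  T0 -> b
  T1 -> a

CYK fill:
  cell(0,0) a: {T1}  orig:{}
  cell(1,1) b: {S,T0}  orig:{S}
  cell(2,2) a: {T1}  orig:{}
  cell(0,1) ab: ∅
  cell(1,2) ba: {A}
  cell(0,2) aba: {S}

S ∈ T[0,2] ⇒ YES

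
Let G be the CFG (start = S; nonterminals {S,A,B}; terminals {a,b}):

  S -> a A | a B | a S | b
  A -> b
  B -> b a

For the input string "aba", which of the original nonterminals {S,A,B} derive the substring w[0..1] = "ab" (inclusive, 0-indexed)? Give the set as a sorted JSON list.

CNF form of G:
  S -> T1 A | T1 B | T1 S | b
  A -> b
  B -> T0 T1
  T0 -> b
  T1 -> a

CYK fill — only the sub-triangle for w[0..1]:
  T[0,0] 'a' = {T1}  orig:{}
  T[1,1] 'b' = {A,S,T0}  orig:{A,S}
  T[0,1] 'ab' = {S}

Original NTs in T[0,1] deriving "ab": ["S"]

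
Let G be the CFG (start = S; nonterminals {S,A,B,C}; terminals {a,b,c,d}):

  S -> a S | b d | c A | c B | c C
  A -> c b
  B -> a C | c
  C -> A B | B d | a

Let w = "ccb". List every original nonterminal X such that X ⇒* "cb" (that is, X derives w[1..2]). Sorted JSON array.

CNF form of G:
  S -> T0 A | T0 B | T0 C | T1 T3 | T2 S
  A -> T0 T1
  B -> T2 C | c
  C -> A B | B T3 | a
  T0 -> c
  T1 -> b
  T2 -> a
  T3 -> d

Fill CYK table bottom-up, restricted to cells inside w[1..2]:
  [1..1]={B,T0}  "c"  orig:{B}
  [2..2]={T1}  "b"  orig:{}
  [1..2]={A}  "cb"

Original NTs in T[1,2] deriving "cb": ["A"]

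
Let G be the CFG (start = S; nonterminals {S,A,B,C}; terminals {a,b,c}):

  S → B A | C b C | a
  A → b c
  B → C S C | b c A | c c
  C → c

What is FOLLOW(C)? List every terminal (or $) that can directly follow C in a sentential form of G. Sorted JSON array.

FIRST sets, iterate to fixpoint:
pass 1:
  A via A→b c: +{b}
  B via B→b c A: +{b}
  B via B→c c: +{c}
  C via C→c: +{c}
  S via S→B A: +{b,c}
  S via S→a: +{a}
  S: {a,b,c}  A: {b}  B: {b,c}  C: {c}
pass 2: — fixpoint
  S: {a,b,c}  A: {b}  B: {b,c}  C: {c}

FOLLOW sets:
initialize: $ ∈ FOLLOW(S)
round 1:
  B→C S C: FOLLOW(C) ⊇ FIRST(S) = {a,b,c}; new: +{a,b,c}
  B→C S C: FOLLOW(S) ⊇ FIRST(C) = {c}; new: +{c}
  S→B A: FOLLOW(B) ⊇ FIRST(A) = {b}; new: +{b}
  S→B A: FOLLOW(A) ⊇ FOLLOW(S) ⊇ {$,c}; new: +{$,c}
  S→C b C: FOLLOW(C) ⊇ FOLLOW(S) ⊇ {$,c}; new: +{$}
  S: {$,c}  A: {$,c}  B: {b}  C: {$,a,b,c}
round 2:
  B→b c A: FOLLOW(A) ⊇ FOLLOW(B) ⊇ {b}; new: +{b}
  S: {$,c}  A: {$,b,c}  B: {b}  C: {$,a,b,c}
round 3: (no change)
  S: {$,c}  A: {$,b,c}  B: {b}  C: {$,a,b,c}

FOLLOW(C) = ["$", "a", "b", "c"]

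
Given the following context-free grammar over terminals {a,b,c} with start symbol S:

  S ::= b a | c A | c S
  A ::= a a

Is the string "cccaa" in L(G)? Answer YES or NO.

Convert to CNF:
  S -> T1 T0 | T2 A | T2 S
  A -> T0 T0
  T0 -> a
  T1 -> b
  T2 -> c

CYK table (by increasing span):
  T[0,0] 'c' = {T2}  orig:{}
  T[1,1] 'c' = {T2}  orig:{}
  T[2,2] 'c' = {T2}  orig:{}
  T[3,3] 'a' = {T0}  orig:{}
  T[4,4] 'a' = {T0}  orig:{}
  T[0,1] 'cc' = ∅
  T[1,2] 'cc' = ∅
  T[2,3] 'ca' = ∅
  T[3,4] 'aa' = {A}
  T[0,2] 'ccc' = ∅
  T[1,3] 'cca' = ∅
  T[2,4] 'caa' = {S}
  T[0,3] 'ccca' = ∅
  T[1,4] 'ccaa' = {S}
  T[0,4] 'cccaa' = {S}

S ∈ T[0,4] ⇒ YES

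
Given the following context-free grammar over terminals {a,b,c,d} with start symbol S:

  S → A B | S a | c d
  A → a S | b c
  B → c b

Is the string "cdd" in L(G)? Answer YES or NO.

CNF form of G:
  S -> A B | S T0 | T2 T3
  A -> T0 S | T1 T2
  B -> T2 T1
  T0 -> a
  T1 -> b
  T2 -> c
  T3 -> d

CYK table (by increasing span):
  cell(0,0) c: {T2}  orig:{}
  cell(1,1) d: {T3}  orig:{}
  cell(2,2) d: {T3}  orig:{}
  cell(0,1) cd: {S}
  cell(1,2) dd: ∅
  cell(0,2) cdd: ∅

S ∉ T[0,2] ⇒ NO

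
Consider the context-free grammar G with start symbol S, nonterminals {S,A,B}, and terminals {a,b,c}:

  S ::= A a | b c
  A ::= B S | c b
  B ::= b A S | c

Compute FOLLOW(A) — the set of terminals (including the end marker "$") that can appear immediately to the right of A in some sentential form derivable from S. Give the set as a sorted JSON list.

Compute FIRST by fixpoint:
pass 1:
  A via A→c b: +{c}
  B via B→b A S: +{b}
  B via B→c: +{c}
  S via S→A a: +{c}
  S via S→b c: +{b}
  S: {b,c}  A: {c}  B: {b,c}
pass 2:
  A via A→B S: +{b}
  S: {b,c}  A: {b,c}  B: {b,c}
pass 3: done
  S: {b,c}  A: {b,c}  B: {b,c}

FOLLOW iteration:
FOLLOW(S) := {$}
[1]
  A→B S: FOLLOW(B) ⊇ FIRST(S) = {b,c}; new: +{b,c}
  B→b A S: FOLLOW(A) ⊇ FIRST(S) = {b,c}; new: +{b,c}
  B→b A S: FOLLOW(S) ⊇ FOLLOW(B) ⊇ {b,c}; new: +{b,c}
  S→A a: FOLLOW(A) ⊇ FIRST(a) = {a}; new: +{a}
  FOLLOW(S)={$,b,c}  FOLLOW(A)={a,b,c}  FOLLOW(B)={b,c}
[2]
  A→B S: FOLLOW(S) ⊇ FOLLOW(A) ⊇ {a,b,c}; new: +{a}
  FOLLOW(S)={$,a,b,c}  FOLLOW(A)={a,b,c}  FOLLOW(B)={b,c}
[3] — fixpoint
  FOLLOW(S)={$,a,b,c}  FOLLOW(A)={a,b,c}  FOLLOW(B)={b,c}

FOLLOW(A) = ["a", "b", "c"]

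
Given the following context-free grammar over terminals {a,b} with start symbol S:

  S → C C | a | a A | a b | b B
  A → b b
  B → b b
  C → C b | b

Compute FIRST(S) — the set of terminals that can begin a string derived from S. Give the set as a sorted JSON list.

FIRST sets, iterate to fixpoint:
iter 1:
  A via A→b b: +{b}
  B via B→b b: +{b}
  C via C→b: +{b}
  S via S→C C: +{b}
  S via S→a: +{a}
  FIRST[S]={a,b}  FIRST[A]={b}  FIRST[B]={b}  FIRST[C]={b}
iter 2: (no change)
  FIRST[S]={a,b}  FIRST[A]={b}  FIRST[B]={b}  FIRST[C]={b}

FIRST(S) = ["a", "b"]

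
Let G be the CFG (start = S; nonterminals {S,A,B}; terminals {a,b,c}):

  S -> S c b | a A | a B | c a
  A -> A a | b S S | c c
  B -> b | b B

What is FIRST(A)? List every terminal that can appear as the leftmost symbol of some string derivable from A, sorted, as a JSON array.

Compute FIRST by fixpoint:
pass 1:
  A via A→b S S: +{b}
  A via A→c c: +{c}
  B via B→b: +{b}
  S via S→a A: +{a}
  S via S→c a: +{c}
  FIRST(S)={a,c}  FIRST(A)={b,c}  FIRST(B)={b}
pass 2: (stable)
  FIRST(S)={a,c}  FIRST(A)={b,c}  FIRST(B)={b}

FIRST(A) = ["b", "c"]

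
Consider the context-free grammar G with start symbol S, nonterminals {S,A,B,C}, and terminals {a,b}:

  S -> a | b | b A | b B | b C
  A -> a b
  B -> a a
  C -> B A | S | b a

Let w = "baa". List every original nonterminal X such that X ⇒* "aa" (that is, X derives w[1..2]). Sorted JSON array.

CNF form of G:
  S -> T1 A | T1 B | T1 C | a | b
  A -> T0 T1
  B -> T0 T0
  C -> B A | T1 A | T1 B | T1 C | T1 T0 | a | b
  T0 -> a
  T1 -> b

CYK table (by increasing span), restricted to cells inside w[1..2]:
  [1..1]={C,S,T0}  "a"  orig:{C,S}
  [2..2]={C,S,T0}  "a"  orig:{C,S}
  [1..2]={B}  "aa"

Original NTs in T[1,2] deriving "aa": ["B"]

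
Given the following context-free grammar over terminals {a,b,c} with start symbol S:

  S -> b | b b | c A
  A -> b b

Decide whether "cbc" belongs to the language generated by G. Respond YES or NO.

Convert to CNF:
  S -> T0 T0 | T1 A | b
  A -> T0 T0
  T0 -> b
  T1 -> c

CYK fill:
  [0..0]={T1}  "c"  orig:{}
  [1..1]={S,T0}  "b"  orig:{S}
  [2..2]={T1}  "c"  orig:{}
  [0..1]=∅  "cb"
  [1..2]=∅  "bc"
  [0..2]=∅  "cbc"

S ∉ T[0,2] ⇒ NO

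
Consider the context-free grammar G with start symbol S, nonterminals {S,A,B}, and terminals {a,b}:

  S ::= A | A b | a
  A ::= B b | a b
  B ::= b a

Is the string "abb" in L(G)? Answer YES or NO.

Convert to CNF:
  S -> A T0 | B T0 | T1 T0 | a
  A -> B T0 | T1 T0
  B -> T0 T1
  T0 -> b
  T1 -> a

CYK fill:
  [0..0]={S,T1}  "a"  orig:{S}
  [1..1]={T0}  "b"  orig:{}
  [2..2]={T0}  "b"  orig:{}
  [0..1]={A,S}  "ab"
  [1..2]=∅  "bb"
  [0..2]={S}  "abb"

S ∈ T[0,2] ⇒ YES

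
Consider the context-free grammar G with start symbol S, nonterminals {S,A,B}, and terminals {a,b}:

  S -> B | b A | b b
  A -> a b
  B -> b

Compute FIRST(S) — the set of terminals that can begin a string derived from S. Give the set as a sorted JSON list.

Compute FIRST by fixpoint:
[1]
  A via A→a b: +{a}
  B via B→b: +{b}
  S via S→B: +{b}
  FIRST(S)={b}  FIRST(A)={a}  FIRST(B)={b}
[2] (stable)
  FIRST(S)={b}  FIRST(A)={a}  FIRST(B)={b}

FIRST(S) = ["b"]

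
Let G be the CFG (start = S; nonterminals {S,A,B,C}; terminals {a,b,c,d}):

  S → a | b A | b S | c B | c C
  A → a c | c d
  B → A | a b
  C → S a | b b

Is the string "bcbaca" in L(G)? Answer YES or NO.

Convert to CNF:
  S -> T1 B | T1 C | T3 A | T3 S | a
  A -> T0 T1 | T1 T2
  B -> T0 T1 | T0 T3 | T1 T2
  C -> S T0 | T3 T3
  T0 -> a
  T1 -> c
  T2 -> d
  T3 -> b

Fill CYK table bottom-up:
  [0..0]={T3}  "b"  orig:{}
  [1..1]={T1}  "c"  orig:{}
  [2..2]={T3}  "b"  orig:{}
  [3..3]={S,T0}  "a"  orig:{S}
  [4..4]={T1}  "c"  orig:{}
  [5..5]={S,T0}  "a"  orig:{S}
  [0..1]=∅  "bc"
  [1..2]=∅  "cb"
  [2..3]={S}  "ba"
  [3..4]={A,B}  "ac"
  [4..5]=∅  "ca"
  [0..2]=∅  "bcb"
  [1..3]=∅  "cba"
  [2..4]={S}  "bac"
  [3..5]=∅  "aca"
  [0..3]=∅  "bcba"
  [1..4]=∅  "cbac"
  [2..5]={C}  "baca"
  [0..4]=∅  "bcbac"
  [1..5]={S}  "cbaca"
  [0..5]={S}  "bcbaca"

S ∈ T[0,5] ⇒ YES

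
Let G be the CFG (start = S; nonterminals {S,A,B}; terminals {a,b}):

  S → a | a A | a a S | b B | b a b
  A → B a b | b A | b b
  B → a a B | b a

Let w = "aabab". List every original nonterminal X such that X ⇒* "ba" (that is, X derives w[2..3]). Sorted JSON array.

CNF form of G:
  S -> T0 A | T0 X4 | T1 B | T1 X5 | a
  A -> B X2 | T1 A | T1 T1
  B -> T0 X3 | T1 T0
  T0 -> a
  T1 -> b
  X2 -> T0 T1
  X3 -> T0 B
  X4 -> T0 S
  X5 -> T0 T1

CYK fill — only the sub-triangle for w[2..3]:
  [2..2]={T1}  "b"  orig:{}
  [3..3]={S,T0}  "a"  orig:{S}
  [2..3]={B}  "ba"

Original NTs in T[2,3] deriving "ba": ["B"]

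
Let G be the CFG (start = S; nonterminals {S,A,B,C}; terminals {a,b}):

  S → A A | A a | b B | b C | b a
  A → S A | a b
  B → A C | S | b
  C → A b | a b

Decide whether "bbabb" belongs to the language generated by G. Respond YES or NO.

CNF form of G:
  S -> A A | A T0 | T1 B | T1 C | T1 T0
  A -> S A | T0 T1
  B -> A A | A C | A T0 | T1 B | T1 C | T1 T0 | b
  C -> A T1 | T0 T1
  T0 -> a
  T1 -> b

CYK fill:
  cell(0,0) b: {B,T1}  orig:{B}
  cell(1,1) b: {B,T1}  orig:{B}
  cell(2,2) a: {T0}  orig:{}
  cell(3,3) b: {B,T1}  orig:{B}
  cell(4,4) b: {B,T1}  orig:{B}
  cell(0,1) bb: {B,S}
  cell(1,2) ba: {B,S}
  cell(2,3) ab: {A,C}
  cell(3,4) bb: {B,S}
  cell(0,2) bba: {B,S}
  cell(1,3) bab: {B,S}
  cell(2,4) abb: {C}
  cell(0,3) bbab: {A,B,S}
  cell(1,4) babb: {B,S}
  cell(0,4) bbabb: {B,C,S}

S ∈ T[0,4] ⇒ YES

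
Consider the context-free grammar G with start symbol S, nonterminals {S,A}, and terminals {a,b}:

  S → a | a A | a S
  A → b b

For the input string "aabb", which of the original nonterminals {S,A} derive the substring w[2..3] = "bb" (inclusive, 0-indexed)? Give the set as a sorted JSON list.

Convert to CNF:
  S -> T1 A | T1 S | a
  A -> T0 T0
  T0 -> b
  T1 -> a

CYK table (by increasing span), restricted to cells inside w[2..3]:
  [2..2]={T0}  "b"  orig:{}
  [3..3]={T0}  "b"  orig:{}
  [2..3]={A}  "bb"

Original NTs in T[2,3] deriving "bb": ["A"]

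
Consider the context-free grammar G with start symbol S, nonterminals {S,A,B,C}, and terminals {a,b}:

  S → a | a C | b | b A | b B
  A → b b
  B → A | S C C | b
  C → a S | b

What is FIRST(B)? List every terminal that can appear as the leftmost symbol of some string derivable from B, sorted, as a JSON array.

FIRST sets, iterate to fixpoint:
iter 1:
  A via A→b b: +{b}
  B via B→A: +{b}
  C via C→a S: +{a}
  C via C→b: +{b}
  S via S→a: +{a}
  S via S→b: +{b}
  FIRST(S)={a,b}  FIRST(A)={b}  FIRST(B)={b}  FIRST(C)={a,b}
iter 2:
  B via B→S C C: +{a}
  FIRST(S)={a,b}  FIRST(A)={b}  FIRST(B)={a,b}  FIRST(C)={a,b}
iter 3: (no change)
  FIRST(S)={a,b}  FIRST(A)={b}  FIRST(B)={a,b}  FIRST(C)={a,b}

FIRST(B) = ["a", "b"]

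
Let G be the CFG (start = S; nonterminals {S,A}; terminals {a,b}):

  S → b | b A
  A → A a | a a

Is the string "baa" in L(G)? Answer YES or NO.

Convert to CNF:
  S -> T1 A | b
  A -> A T0 | T0 T0
  T0 -> a
  T1 -> b

CYK table (by increasing span):
  [0..0]={S,T1}  "b"  orig:{S}
  [1..1]={T0}  "a"  orig:{}
  [2..2]={T0}  "a"  orig:{}
  [0..1]=∅  "ba"
  [1..2]={A}  "aa"
  [0..2]={S}  "baa"

S ∈ T[0,2] ⇒ YES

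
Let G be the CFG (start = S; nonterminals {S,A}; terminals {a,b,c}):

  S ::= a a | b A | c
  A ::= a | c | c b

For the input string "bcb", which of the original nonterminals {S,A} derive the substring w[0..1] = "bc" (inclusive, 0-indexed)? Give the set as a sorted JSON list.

CNF form of G:
  S -> T1 A | T2 T2 | c
  A -> T0 T1 | a | c
  T0 -> c
  T1 -> b
  T2 -> a

Fill CYK table bottom-up (cells [i..j] with 0 ≤ i ≤ j ≤ 1 only):
  [0..0]={T1}  "b"  orig:{}
  [1..1]={A,S,T0}  "c"  orig:{A,S}
  [0..1]={S}  "bc"

Original NTs in T[0,1] deriving "bc": ["S"]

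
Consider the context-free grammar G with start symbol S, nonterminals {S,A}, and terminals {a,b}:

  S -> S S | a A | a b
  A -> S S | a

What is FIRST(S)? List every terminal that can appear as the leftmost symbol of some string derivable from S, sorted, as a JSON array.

Compute FIRST by fixpoint:
iter 1:
  A via A→a: +{a}
  S via S→a A: +{a}
  FIRST(S)={a}  FIRST(A)={a}
iter 2: — fixpoint
  FIRST(S)={a}  FIRST(A)={a}

FIRST(S) = ["a"]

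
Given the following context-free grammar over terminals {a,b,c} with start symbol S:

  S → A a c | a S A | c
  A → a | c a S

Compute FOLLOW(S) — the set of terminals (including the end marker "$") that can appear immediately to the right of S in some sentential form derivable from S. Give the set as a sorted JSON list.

Compute FIRST by fixpoint:
round 1:
  A via A→a: +{a}
  A via A→c a S: +{c}
  S via S→A a c: +{a,c}
  S: {a,c}  A: {a,c}
round 2: done
  S: {a,c}  A: {a,c}

Compute FOLLOW by fixpoint:
initialize: $ ∈ FOLLOW(S)
[1]
  S→A a c: FOLLOW(A) ⊇ FIRST(a) = {a}; new: +{a}
  S→a S A: FOLLOW(S) ⊇ FIRST(A) = {a,c}; new: +{a,c}
  S→a S A: FOLLOW(A) ⊇ FOLLOW(S) ⊇ {$,a,c}; new: +{$,c}
  FOLLOW(S)={$,a,c}  FOLLOW(A)={$,a,c}
[2] (no change)
  FOLLOW(S)={$,a,c}  FOLLOW(A)={$,a,c}

FOLLOW(S) = ["$", "a", "c"]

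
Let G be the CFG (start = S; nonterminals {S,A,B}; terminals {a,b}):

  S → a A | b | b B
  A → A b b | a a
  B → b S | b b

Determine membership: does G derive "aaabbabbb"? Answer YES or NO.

Convert to CNF:
  S -> T0 B | T1 A | b
  A -> A X2 | T1 T1
  B -> T0 S | T0 T0
  T0 -> b
  T1 -> a
  X2 -> T0 T0

Fill CYK table bottom-up:
  [0..0]={T1}  "a"  orig:{}
  [1..1]={T1}  "a"  orig:{}
  [2..2]={T1}  "a"  orig:{}
  [3..3]={S,T0}  "b"  orig:{S}
  [4..4]={S,T0}  "b"  orig:{S}
  [5..5]={T1}  "a"  orig:{}
  [6..6]={S,T0}  "b"  orig:{S}
  [7..7]={S,T0}  "b"  orig:{S}
  [8..8]={S,T0}  "b"  orig:{S}
  [0..1]={A}  "aa"
  [1..2]={A}  "aa"
  [2..3]=∅  "ab"
  [3..4]={B,X2}  "bb"  orig:{B}
  [4..5]=∅  "ba"
  [5..6]=∅  "ab"
  [6..7]={B,X2}  "bb"  orig:{B}
  [7..8]={B,X2}  "bb"  orig:{B}
  [0..2]={S}  "aaa"
  [1..3]=∅  "aab"
  [2..4]=∅  "abb"
  [3..5]=∅  "bba"
  [4..6]=∅  "bab"
  [5..7]=∅  "abb"
  [6..8]={S}  "bbb"
  [0..3]=∅  "aaab"
  [1..4]={A}  "aabb"
  [2..5]=∅  "abba"
  [3..6]=∅  "bbab"
  [4..7]=∅  "babb"
  [5..8]=∅  "abbb"
  [0..4]={S}  "aaabb"
  [1..5]=∅  "aabba"
  [2..6]=∅  "abbab"
  [3..7]=∅  "bbabb"
  [4..8]=∅  "babbb"
  [0..5]=∅  "aaabba"
  [1..6]=∅  "aabbab"
  [2..7]=∅  "abbabb"
  [3..8]=∅  "bbabbb"
  [0..6]=∅  "aaabbab"
  [1..7]=∅  "aabbabb"
  [2..8]=∅  "abbabbb"
  [0..7]=∅  "aaabbabb"
  [1..8]=∅  "aabbabbb"
  [0..8]=∅  "aaabbabbb"

S ∉ T[0,8] ⇒ NO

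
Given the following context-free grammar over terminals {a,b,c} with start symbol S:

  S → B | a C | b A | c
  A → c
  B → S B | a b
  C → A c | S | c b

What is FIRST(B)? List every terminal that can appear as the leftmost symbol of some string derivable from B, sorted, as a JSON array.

FIRST sets, iterate to fixpoint:
iter 1:
  A via A→c: +{c}
  B via B→a b: +{a}
  C via C→A c: +{c}
  S via S→B: +{a}
  S via S→b A: +{b}
  S via S→c: +{c}
  FIRST[S]={a,b,c}  FIRST[A]={c}  FIRST[B]={a}  FIRST[C]={c}
iter 2:
  B via B→S B: +{b,c}
  C via C→S: +{a,b}
  FIRST[S]={a,b,c}  FIRST[A]={c}  FIRST[B]={a,b,c}  FIRST[C]={a,b,c}
iter 3: done
  FIRST[S]={a,b,c}  FIRST[A]={c}  FIRST[B]={a,b,c}  FIRST[C]={a,b,c}

FIRST(B) = ["a", "b", "c"]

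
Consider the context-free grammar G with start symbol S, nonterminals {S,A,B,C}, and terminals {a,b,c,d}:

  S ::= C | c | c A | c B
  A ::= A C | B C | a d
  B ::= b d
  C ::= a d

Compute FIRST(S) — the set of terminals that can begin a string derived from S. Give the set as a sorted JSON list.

FIRST sets, iterate to fixpoint:
[1]
  A via A→a d: +{a}
  B via B→b d: +{b}
  C via C→a d: +{a}
  S via S→C: +{a}
  S via S→c: +{c}
  FIRST(S)={a,c}  FIRST(A)={a}  FIRST(B)={b}  FIRST(C)={a}
[2]
  A via A→B C: +{b}
  FIRST(S)={a,c}  FIRST(A)={a,b}  FIRST(B)={b}  FIRST(C)={a}
[3] (no change)
  FIRST(S)={a,c}  FIRST(A)={a,b}  FIRST(B)={b}  FIRST(C)={a}

FIRST(S) = ["a", "c"]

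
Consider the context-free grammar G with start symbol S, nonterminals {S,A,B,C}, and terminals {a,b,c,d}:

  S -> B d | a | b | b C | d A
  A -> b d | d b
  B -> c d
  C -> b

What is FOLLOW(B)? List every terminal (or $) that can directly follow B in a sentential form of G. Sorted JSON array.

FIRST sets, iterate to fixpoint:
pass 1:
  A via A→b d: +{b}
  A via A→d b: +{d}
  B via B→c d: +{c}
  C via C→b: +{b}
  S via S→B d: +{c}
  S via S→a: +{a}
  S via S→b: +{b}
  S via S→d A: +{d}
  FIRST(S)={a,b,c,d}  FIRST(A)={b,d}  FIRST(B)={c}  FIRST(C)={b}
pass 2: (no change)
  FIRST(S)={a,b,c,d}  FIRST(A)={b,d}  FIRST(B)={c}  FIRST(C)={b}

FOLLOW iteration:
FOLLOW(S) := {$}
round 1:
  S→B d: FOLLOW(B) ⊇ FIRST(d) = {d}; new: +{d}
  S→b C: FOLLOW(C) ⊇ FOLLOW(S) ⊇ {$}; new: +{$}
  S→d A: FOLLOW(A) ⊇ FOLLOW(S) ⊇ {$}; new: +{$}
  FOLLOW(S)={$}  FOLLOW(A)={$}  FOLLOW(B)={d}  FOLLOW(C)={$}
round 2: done
  FOLLOW(S)={$}  FOLLOW(A)={$}  FOLLOW(B)={d}  FOLLOW(C)={$}

FOLLOW(B) = ["d"]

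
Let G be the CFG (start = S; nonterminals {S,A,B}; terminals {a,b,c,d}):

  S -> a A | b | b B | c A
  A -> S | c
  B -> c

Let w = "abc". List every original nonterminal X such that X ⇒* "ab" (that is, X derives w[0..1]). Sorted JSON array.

CNF form of G:
  S -> T0 A | T1 B | T2 A | b
  A -> T0 A | T1 B | T2 A | b | c
  B -> c
  T0 -> a
  T1 -> b
  T2 -> c

CYK table (by increasing span) (cells [i..j] with 0 ≤ i ≤ j ≤ 1 only):
  cell(0,0) a: {T0}  orig:{}
  cell(1,1) b: {A,S,T1}  orig:{A,S}
  cell(0,1) ab: {A,S}

Original NTs in T[0,1] deriving "ab": ["A", "S"]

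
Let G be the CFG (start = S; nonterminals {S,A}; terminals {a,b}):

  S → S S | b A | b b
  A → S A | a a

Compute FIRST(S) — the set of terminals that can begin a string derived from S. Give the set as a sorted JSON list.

FIRST iteration:
[1]
  A via A→a a: +{a}
  S via S→b A: +{b}
  FIRST[S]={b}  FIRST[A]={a}
[2]
  A via A→S A: +{b}
  FIRST[S]={b}  FIRST[A]={a,b}
[3] (stable)
  FIRST[S]={b}  FIRST[A]={a,b}

FIRST(S) = ["b"]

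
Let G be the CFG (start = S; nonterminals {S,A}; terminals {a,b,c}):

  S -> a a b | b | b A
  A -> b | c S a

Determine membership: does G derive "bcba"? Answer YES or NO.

Convert to CNF:
  S -> T1 X4 | T2 A | b
  A -> T0 X3 | b
  T0 -> c
  T1 -> a
  T2 -> b
  X3 -> S T1
  X4 -> T1 T2

Fill CYK table bottom-up:
  [0..0]={A,S,T2}  "b"  orig:{A,S}
  [1..1]={T0}  "c"  orig:{}
  [2..2]={A,S,T2}  "b"  orig:{A,S}
  [3..3]={T1}  "a"  orig:{}
  [0..1]=∅  "bc"
  [1..2]=∅  "cb"
  [2..3]={X3}  "ba"  orig:{}
  [0..2]=∅  "bcb"
  [1..3]={A}  "cba"
  [0..3]={S}  "bcba"

S ∈ T[0,3] ⇒ YES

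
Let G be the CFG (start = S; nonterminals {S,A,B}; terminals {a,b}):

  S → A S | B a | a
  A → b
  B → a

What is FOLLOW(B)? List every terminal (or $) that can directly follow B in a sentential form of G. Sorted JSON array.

Compute FIRST by fixpoint:
iter 1:
  A via A→b: +{b}
  B via B→a: +{a}
  S via S→A S: +{b}
  S via S→B a: +{a}
  S: {a,b}  A: {b}  B: {a}
iter 2: (no change)
  S: {a,b}  A: {b}  B: {a}

FOLLOW iteration:
seed FOLLOW(S) with $
pass 1:
  S→A S: FOLLOW(A) ⊇ FIRST(S) = {a,b}; new: +{a,b}
  S→B a: FOLLOW(B) ⊇ FIRST(a) = {a}; new: +{a}
  FOLLOW[S]={$}  FOLLOW[A]={a,b}  FOLLOW[B]={a}
pass 2: (no change)
  FOLLOW[S]={$}  FOLLOW[A]={a,b}  FOLLOW[B]={a}

FOLLOW(B) = ["a"]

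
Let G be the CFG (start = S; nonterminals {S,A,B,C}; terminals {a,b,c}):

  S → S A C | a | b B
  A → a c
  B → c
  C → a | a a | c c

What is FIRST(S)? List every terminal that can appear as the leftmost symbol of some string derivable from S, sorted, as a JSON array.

FIRST iteration:
round 1:
  A via A→a c: +{a}
  B via B→c: +{c}
  C via C→a: +{a}
  C via C→c c: +{c}
  S via S→a: +{a}
  S via S→b B: +{b}
  FIRST(S)={a,b}  FIRST(A)={a}  FIRST(B)={c}  FIRST(C)={a,c}
round 2: (stable)
  FIRST(S)={a,b}  FIRST(A)={a}  FIRST(B)={c}  FIRST(C)={a,c}

FIRST(S) = ["a", "b"]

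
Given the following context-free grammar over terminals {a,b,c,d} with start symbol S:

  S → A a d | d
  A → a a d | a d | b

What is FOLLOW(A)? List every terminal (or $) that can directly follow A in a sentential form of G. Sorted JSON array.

FIRST iteration:
[1]
  A via A→a a d: +{a}
  A via A→b: +{b}
  S via S→A a d: +{a,b}
  S via S→d: +{d}
  FIRST(S)={a,b,d}  FIRST(A)={a,b}
[2] (stable)
  FIRST(S)={a,b,d}  FIRST(A)={a,b}

FOLLOW sets:
seed FOLLOW(S) with $
iter 1:
  S→A a d: FOLLOW(A) ⊇ FIRST(a) = {a}; new: +{a}
  FOLLOW[S]={$}  FOLLOW[A]={a}
iter 2: done
  FOLLOW[S]={$}  FOLLOW[A]={a}

FOLLOW(A) = ["a"]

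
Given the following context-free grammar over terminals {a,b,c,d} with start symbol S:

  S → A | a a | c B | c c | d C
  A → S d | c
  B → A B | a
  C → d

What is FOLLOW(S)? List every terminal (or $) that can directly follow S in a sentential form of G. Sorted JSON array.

FIRST iteration:
pass 1:
  A via A→c: +{c}
  B via B→A B: +{c}
  B via B→a: +{a}
  C via C→d: +{d}
  S via S→A: +{c}
  S via S→a a: +{a}
  S via S→d C: +{d}
  S: {a,c,d}  A: {c}  B: {a,c}  C: {d}
pass 2:
  A via A→S d: +{a,d}
  B via B→A B: +{d}
  S: {a,c,d}  A: {a,c,d}  B: {a,c,d}  C: {d}
pass 3: (no change)
  S: {a,c,d}  A: {a,c,d}  B: {a,c,d}  C: {d}

FOLLOW iteration:
initialize: $ ∈ FOLLOW(S)
pass 1:
  A→S d: FOLLOW(S) ⊇ FIRST(d) = {d}; new: +{d}
  B→A B: FOLLOW(A) ⊇ FIRST(B) = {a,c,d}; new: +{a,c,d}
  S→A: FOLLOW(A) ⊇ FOLLOW(S) ⊇ {$,d}; new: +{$}
  S→c B: FOLLOW(B) ⊇ FOLLOW(S) ⊇ {$,d}; new: +{$,d}
  S→d C: FOLLOW(C) ⊇ FOLLOW(S) ⊇ {$,d}; new: +{$,d}
  FOLLOW(S)={$,d}  FOLLOW(A)={$,a,c,d}  FOLLOW(B)={$,d}  FOLLOW(C)={$,d}
pass 2: (stable)
  FOLLOW(S)={$,d}  FOLLOW(A)={$,a,c,d}  FOLLOW(B)={$,d}  FOLLOW(C)={$,d}

FOLLOW(S) = ["$", "d"]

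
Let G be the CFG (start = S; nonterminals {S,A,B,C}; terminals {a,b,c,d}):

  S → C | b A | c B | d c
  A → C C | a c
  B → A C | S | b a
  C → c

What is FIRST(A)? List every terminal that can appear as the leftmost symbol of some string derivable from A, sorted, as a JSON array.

Compute FIRST by fixpoint:
iter 1:
  A via A→a c: +{a}
  B via B→A C: +{a}
  B via B→b a: +{b}
  C via C→c: +{c}
  S via S→C: +{c}
  S via S→b A: +{b}
  S via S→d c: +{d}
  FIRST[S]={b,c,d}  FIRST[A]={a}  FIRST[B]={a,b}  FIRST[C]={c}
iter 2:
  A via A→C C: +{c}
  B via B→A C: +{c}
  B via B→S: +{d}
  FIRST[S]={b,c,d}  FIRST[A]={a,c}  FIRST[B]={a,b,c,d}  FIRST[C]={c}
iter 3: (stable)
  FIRST[S]={b,c,d}  FIRST[A]={a,c}  FIRST[B]={a,b,c,d}  FIRST[C]={c}

FIRST(A) = ["a", "c"]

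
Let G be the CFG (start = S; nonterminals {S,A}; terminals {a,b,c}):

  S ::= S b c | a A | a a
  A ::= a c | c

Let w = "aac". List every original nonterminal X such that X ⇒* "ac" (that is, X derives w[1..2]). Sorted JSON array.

Convert to CNF:
  S -> S X3 | T0 A | T0 T0
  A -> T0 T1 | c
  T0 -> a
  T1 -> c
  T2 -> b
  X3 -> T2 T1

CYK table (by increasing span) (cells [i..j] with 1 ≤ i ≤ j ≤ 2 only):
  [1..1]={T0}  "a"  orig:{}
  [2..2]={A,T1}  "c"  orig:{A}
  [1..2]={A,S}  "ac"

Original NTs in T[1,2] deriving "ac": ["A", "S"]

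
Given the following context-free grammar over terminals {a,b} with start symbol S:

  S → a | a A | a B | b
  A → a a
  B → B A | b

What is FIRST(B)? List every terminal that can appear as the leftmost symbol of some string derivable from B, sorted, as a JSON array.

FIRST sets, iterate to fixpoint:
iter 1:
  A via A→a a: +{a}
  B via B→b: +{b}
  S via S→a: +{a}
  S via S→b: +{b}
  FIRST(S)={a,b}  FIRST(A)={a}  FIRST(B)={b}
iter 2: (no change)
  FIRST(S)={a,b}  FIRST(A)={a}  FIRST(B)={b}

FIRST(B) = ["b"]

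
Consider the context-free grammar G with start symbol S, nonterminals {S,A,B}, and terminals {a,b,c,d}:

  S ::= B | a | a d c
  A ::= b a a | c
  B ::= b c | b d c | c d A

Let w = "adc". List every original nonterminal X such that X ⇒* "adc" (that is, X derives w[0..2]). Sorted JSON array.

Convert to CNF:
  S -> T0 T2 | T0 X8 | T1 X7 | T2 X9 | a
  A -> T0 X4 | c
  B -> T0 T2 | T0 X5 | T2 X6
  T0 -> b
  T1 -> a
  T2 -> c
  T3 -> d
  X4 -> T1 T1
  X5 -> T3 T2
  X6 -> T3 A
  X7 -> T3 T2
  X8 -> T3 T2
  X9 -> T3 A

Fill CYK table bottom-up, restricted to cells inside w[0..2]:
  T[0,0] 'a' = {S,T1}  orig:{S}
  T[1,1] 'd' = {T3}  orig:{}
  T[2,2] 'c' = {A,T2}  orig:{A}
  T[0,1] 'ad' = ∅
  T[1,2] 'dc' = {X5,X6,X7,X8,X9}  orig:{}
  T[0,2] 'adc' = {S}

Original NTs in T[0,2] deriving "adc": ["S"]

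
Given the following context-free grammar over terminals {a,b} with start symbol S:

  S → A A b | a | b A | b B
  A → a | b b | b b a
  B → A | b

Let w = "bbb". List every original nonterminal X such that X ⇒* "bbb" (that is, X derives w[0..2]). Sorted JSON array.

CNF form of G:
  S -> A X4 | T0 A | T0 B | a
  A -> T0 T0 | T0 X2 | a
  B -> T0 T0 | T0 X3 | a | b
  T0 -> b
  T1 -> a
  X2 -> T0 T1
  X3 -> T0 T1
  X4 -> A T0

CYK table (by increasing span) — only the sub-triangle for w[0..2]:
  [0..0]={B,T0}  "b"  orig:{B}
  [1..1]={B,T0}  "b"  orig:{B}
  [2..2]={B,T0}  "b"  orig:{B}
  [0..1]={A,B,S}  "bb"
  [1..2]={A,B,S}  "bb"
  [0..2]={S,X4}  "bbb"  orig:{S}

Original NTs in T[0,2] deriving "bbb": ["S"]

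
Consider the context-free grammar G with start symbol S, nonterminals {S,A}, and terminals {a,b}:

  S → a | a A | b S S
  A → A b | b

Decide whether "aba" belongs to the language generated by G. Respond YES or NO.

CNF form of G:
  S -> T0 X2 | T1 A | a
  A -> A T0 | b
  T0 -> b
  T1 -> a
  X2 -> S S

Fill CYK table bottom-up:
  T[0,0] 'a' = {S,T1}  orig:{S}
  T[1,1] 'b' = {A,T0}  orig:{A}
  T[2,2] 'a' = {S,T1}  orig:{S}
  T[0,1] 'ab' = {S}
  T[1,2] 'ba' = ∅
  T[0,2] 'aba' = {X2}  orig:{}

S ∉ T[0,2] ⇒ NO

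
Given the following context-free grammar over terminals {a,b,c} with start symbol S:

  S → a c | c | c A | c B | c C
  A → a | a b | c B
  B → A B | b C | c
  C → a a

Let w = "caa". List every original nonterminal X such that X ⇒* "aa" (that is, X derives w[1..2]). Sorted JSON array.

CNF form of G:
  S -> T0 T2 | T2 A | T2 B | T2 C | c
  A -> T0 T1 | T2 B | a
  B -> A B | T1 C | c
  C -> T0 T0
  T0 -> a
  T1 -> b
  T2 -> c

CYK fill (cells [i..j] with 1 ≤ i ≤ j ≤ 2 only):
  cell(1,1) a: {A,T0}  orig:{A}
  cell(2,2) a: {A,T0}  orig:{A}
  cell(1,2) aa: {C}

Original NTs in T[1,2] deriving "aa": ["C"]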